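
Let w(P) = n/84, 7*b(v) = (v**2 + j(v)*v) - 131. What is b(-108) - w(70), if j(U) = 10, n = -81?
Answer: 5977/4 ≈ 1494.3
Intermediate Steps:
b(v) = -131/7 + v**2/7 + 10*v/7 (b(v) = ((v**2 + 10*v) - 131)/7 = (-131 + v**2 + 10*v)/7 = -131/7 + v**2/7 + 10*v/7)
w(P) = -27/28 (w(P) = -81/84 = -81*1/84 = -27/28)
b(-108) - w(70) = (-131/7 + (1/7)*(-108)**2 + (10/7)*(-108)) - 1*(-27/28) = (-131/7 + (1/7)*11664 - 1080/7) + 27/28 = (-131/7 + 11664/7 - 1080/7) + 27/28 = 10453/7 + 27/28 = 5977/4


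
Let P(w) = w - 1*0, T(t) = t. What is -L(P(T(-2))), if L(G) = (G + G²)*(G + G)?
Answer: 8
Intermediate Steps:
P(w) = w (P(w) = w + 0 = w)
L(G) = 2*G*(G + G²) (L(G) = (G + G²)*(2*G) = 2*G*(G + G²))
-L(P(T(-2))) = -2*(-2)²*(1 - 2) = -2*4*(-1) = -1*(-8) = 8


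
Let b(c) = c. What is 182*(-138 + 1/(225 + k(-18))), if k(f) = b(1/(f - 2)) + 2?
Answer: -113997884/4539 ≈ -25115.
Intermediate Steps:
k(f) = 2 + 1/(-2 + f) (k(f) = 1/(f - 2) + 2 = 1/(-2 + f) + 2 = 2 + 1/(-2 + f))
182*(-138 + 1/(225 + k(-18))) = 182*(-138 + 1/(225 + (-3 + 2*(-18))/(-2 - 18))) = 182*(-138 + 1/(225 + (-3 - 36)/(-20))) = 182*(-138 + 1/(225 - 1/20*(-39))) = 182*(-138 + 1/(225 + 39/20)) = 182*(-138 + 1/(4539/20)) = 182*(-138 + 20/4539) = 182*(-626362/4539) = -113997884/4539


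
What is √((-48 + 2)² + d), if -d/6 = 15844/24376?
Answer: √19609178743/3047 ≈ 45.958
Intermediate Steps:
d = -11883/3047 (d = -95064/24376 = -6*3961/6094 = -11883/3047 ≈ -3.8999)
√((-48 + 2)² + d) = √((-48 + 2)² - 11883/3047) = √((-46)² - 11883/3047) = √(2116 - 11883/3047) = √(6435569/3047) = √19609178743/3047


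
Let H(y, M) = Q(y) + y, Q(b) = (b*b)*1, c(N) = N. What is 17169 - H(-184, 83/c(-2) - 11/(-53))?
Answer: -16503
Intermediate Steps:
Q(b) = b² (Q(b) = b²*1 = b²)
H(y, M) = y + y² (H(y, M) = y² + y = y + y²)
17169 - H(-184, 83/c(-2) - 11/(-53)) = 17169 - (-184)*(1 - 184) = 17169 - (-184)*(-183) = 17169 - 1*33672 = 17169 - 33672 = -16503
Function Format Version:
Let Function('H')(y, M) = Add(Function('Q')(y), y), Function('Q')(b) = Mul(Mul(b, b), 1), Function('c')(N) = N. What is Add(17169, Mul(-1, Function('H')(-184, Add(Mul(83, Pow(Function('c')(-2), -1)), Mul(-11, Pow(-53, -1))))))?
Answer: -16503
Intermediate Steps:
Function('Q')(b) = Pow(b, 2) (Function('Q')(b) = Mul(Pow(b, 2), 1) = Pow(b, 2))
Function('H')(y, M) = Add(y, Pow(y, 2)) (Function('H')(y, M) = Add(Pow(y, 2), y) = Add(y, Pow(y, 2)))
Add(17169, Mul(-1, Function('H')(-184, Add(Mul(83, Pow(Function('c')(-2), -1)), Mul(-11, Pow(-53, -1)))))) = Add(17169, Mul(-1, Mul(-184, Add(1, -184)))) = Add(17169, Mul(-1, Mul(-184, -183))) = Add(17169, Mul(-1, 33672)) = Add(17169, -33672) = -16503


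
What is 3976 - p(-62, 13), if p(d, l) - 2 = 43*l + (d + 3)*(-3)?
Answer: 3238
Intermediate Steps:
p(d, l) = -7 - 3*d + 43*l (p(d, l) = 2 + (43*l + (d + 3)*(-3)) = 2 + (43*l + (3 + d)*(-3)) = 2 + (43*l + (-9 - 3*d)) = 2 + (-9 - 3*d + 43*l) = -7 - 3*d + 43*l)
3976 - p(-62, 13) = 3976 - (-7 - 3*(-62) + 43*13) = 3976 - (-7 + 186 + 559) = 3976 - 1*738 = 3976 - 738 = 3238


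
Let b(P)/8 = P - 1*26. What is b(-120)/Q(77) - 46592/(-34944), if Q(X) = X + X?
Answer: -1444/231 ≈ -6.2511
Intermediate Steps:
b(P) = -208 + 8*P (b(P) = 8*(P - 1*26) = 8*(P - 26) = 8*(-26 + P) = -208 + 8*P)
Q(X) = 2*X
b(-120)/Q(77) - 46592/(-34944) = (-208 + 8*(-120))/((2*77)) - 46592/(-34944) = (-208 - 960)/154 - 46592*(-1/34944) = -1168*1/154 + 4/3 = -584/77 + 4/3 = -1444/231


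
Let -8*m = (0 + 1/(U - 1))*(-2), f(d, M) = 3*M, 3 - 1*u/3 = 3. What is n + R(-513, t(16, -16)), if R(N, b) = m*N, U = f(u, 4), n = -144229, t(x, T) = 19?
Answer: -6346589/44 ≈ -1.4424e+5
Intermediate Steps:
u = 0 (u = 9 - 3*3 = 9 - 9 = 0)
U = 12 (U = 3*4 = 12)
m = 1/44 (m = -(0 + 1/(12 - 1))*(-2)/8 = -(0 + 1/11)*(-2)/8 = -(-2)/88 = -⅛*(-2/11) = 1/44 ≈ 0.022727)
R(N, b) = N/44
n + R(-513, t(16, -16)) = -144229 + (1/44)*(-513) = -144229 - 513/44 = -6346589/44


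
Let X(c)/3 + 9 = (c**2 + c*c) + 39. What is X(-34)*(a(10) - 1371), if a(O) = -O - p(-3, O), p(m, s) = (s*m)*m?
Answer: -10335246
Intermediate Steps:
p(m, s) = s*m**2 (p(m, s) = (m*s)*m = s*m**2)
X(c) = 90 + 6*c**2 (X(c) = -27 + 3*((c**2 + c*c) + 39) = -27 + 3*((c**2 + c**2) + 39) = -27 + 3*(2*c**2 + 39) = -27 + 3*(39 + 2*c**2) = -27 + (117 + 6*c**2) = 90 + 6*c**2)
a(O) = -10*O (a(O) = -O - O*(-3)**2 = -O - O*9 = -O - 9*O = -10*O)
X(-34)*(a(10) - 1371) = (90 + 6*(-34)**2)*(-10*10 - 1371) = (90 + 6*1156)*(-100 - 1371) = (90 + 6936)*(-1471) = 7026*(-1471) = -10335246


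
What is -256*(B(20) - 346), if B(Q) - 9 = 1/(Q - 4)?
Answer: 86256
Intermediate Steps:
B(Q) = 9 + 1/(-4 + Q) (B(Q) = 9 + 1/(Q - 4) = 9 + 1/(-4 + Q))
-256*(B(20) - 346) = -256*((-35 + 9*20)/(-4 + 20) - 346) = -256*((-35 + 180)/16 - 346) = -256*((1/16)*145 - 346) = -256*(145/16 - 346) = -256*(-5391/16) = 86256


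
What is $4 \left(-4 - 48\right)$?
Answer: $-208$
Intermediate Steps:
$4 \left(-4 - 48\right) = 4 \left(-52\right) = -208$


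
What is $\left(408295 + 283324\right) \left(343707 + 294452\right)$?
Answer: $441362889421$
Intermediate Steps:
$\left(408295 + 283324\right) \left(343707 + 294452\right) = 691619 \cdot 638159 = 441362889421$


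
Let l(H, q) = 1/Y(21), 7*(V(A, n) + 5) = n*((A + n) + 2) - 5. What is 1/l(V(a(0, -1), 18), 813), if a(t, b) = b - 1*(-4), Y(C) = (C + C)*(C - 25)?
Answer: -168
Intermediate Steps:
Y(C) = 2*C*(-25 + C) (Y(C) = (2*C)*(-25 + C) = 2*C*(-25 + C))
a(t, b) = 4 + b (a(t, b) = b + 4 = 4 + b)
V(A, n) = -40/7 + n*(2 + A + n)/7 (V(A, n) = -5 + (n*((A + n) + 2) - 5)/7 = -5 + (n*(2 + A + n) - 5)/7 = -5 + (-5 + n*(2 + A + n))/7 = -5 + (-5/7 + n*(2 + A + n)/7) = -40/7 + n*(2 + A + n)/7)
l(H, q) = -1/168 (l(H, q) = 1/(2*21*(-25 + 21)) = 1/(2*21*(-4)) = 1/(-168) = -1/168)
1/l(V(a(0, -1), 18), 813) = 1/(-1/168) = -168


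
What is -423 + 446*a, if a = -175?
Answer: -78473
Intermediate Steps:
-423 + 446*a = -423 + 446*(-175) = -423 - 78050 = -78473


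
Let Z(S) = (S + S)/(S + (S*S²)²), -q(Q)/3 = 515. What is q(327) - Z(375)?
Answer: -5728683471680461/3707885742188 ≈ -1545.0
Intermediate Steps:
q(Q) = -1545 (q(Q) = -3*515 = -1545)
Z(S) = 2*S/(S + S⁶) (Z(S) = (2*S)/(S + (S³)²) = (2*S)/(S + S⁶) = 2*S/(S + S⁶))
q(327) - Z(375) = -1545 - 2/(1 + 375⁵) = -1545 - 2/(1 + 7415771484375) = -1545 - 2/7415771484376 = -1545 - 1*1/3707885742188 = -1545 - 1/3707885742188 = -5728683471680461/3707885742188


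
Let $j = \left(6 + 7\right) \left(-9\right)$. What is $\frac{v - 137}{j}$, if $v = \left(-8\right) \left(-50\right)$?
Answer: $- \frac{263}{117} \approx -2.2479$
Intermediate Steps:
$v = 400$
$j = -117$ ($j = 13 \left(-9\right) = -117$)
$\frac{v - 137}{j} = \frac{400 - 137}{-117} = 263 \left(- \frac{1}{117}\right) = - \frac{263}{117}$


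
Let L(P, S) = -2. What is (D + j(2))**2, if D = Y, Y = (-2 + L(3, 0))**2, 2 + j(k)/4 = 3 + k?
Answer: 784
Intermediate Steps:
j(k) = 4 + 4*k (j(k) = -8 + 4*(3 + k) = -8 + (12 + 4*k) = 4 + 4*k)
Y = 16 (Y = (-2 - 2)**2 = (-4)**2 = 16)
D = 16
(D + j(2))**2 = (16 + (4 + 4*2))**2 = (16 + (4 + 8))**2 = (16 + 12)**2 = 28**2 = 784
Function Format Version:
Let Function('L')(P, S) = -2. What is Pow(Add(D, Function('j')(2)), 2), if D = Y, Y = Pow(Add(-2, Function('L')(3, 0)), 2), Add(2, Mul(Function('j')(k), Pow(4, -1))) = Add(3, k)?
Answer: 784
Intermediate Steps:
Function('j')(k) = Add(4, Mul(4, k)) (Function('j')(k) = Add(-8, Mul(4, Add(3, k))) = Add(-8, Add(12, Mul(4, k))) = Add(4, Mul(4, k)))
Y = 16 (Y = Pow(Add(-2, -2), 2) = Pow(-4, 2) = 16)
D = 16
Pow(Add(D, Function('j')(2)), 2) = Pow(Add(16, Add(4, Mul(4, 2))), 2) = Pow(Add(16, Add(4, 8)), 2) = Pow(Add(16, 12), 2) = Pow(28, 2) = 784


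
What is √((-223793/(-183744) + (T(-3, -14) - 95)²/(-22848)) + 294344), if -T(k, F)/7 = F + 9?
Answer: √290508289018871/31416 ≈ 542.54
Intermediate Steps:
T(k, F) = -63 - 7*F (T(k, F) = -7*(F + 9) = -7*(9 + F) = -63 - 7*F)
√((-223793/(-183744) + (T(-3, -14) - 95)²/(-22848)) + 294344) = √((-223793/(-183744) + ((-63 - 7*(-14)) - 95)²/(-22848)) + 294344) = √((-223793*(-1/183744) + ((-63 + 98) - 95)²*(-1/22848)) + 294344) = √((7717/6336 + (35 - 95)²*(-1/22848)) + 294344) = √((7717/6336 + (-60)²*(-1/22848)) + 294344) = √((7717/6336 + 3600*(-1/22848)) + 294344) = √((7717/6336 - 75/476) + 294344) = √(799523/753984 + 294344) = √(221931466019/753984) = √290508289018871/31416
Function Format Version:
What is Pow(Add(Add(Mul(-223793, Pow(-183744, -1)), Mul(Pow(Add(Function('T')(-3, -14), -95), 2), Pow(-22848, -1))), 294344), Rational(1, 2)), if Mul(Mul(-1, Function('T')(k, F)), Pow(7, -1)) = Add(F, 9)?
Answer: Mul(Rational(1, 31416), Pow(290508289018871, Rational(1, 2))) ≈ 542.54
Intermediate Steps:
Function('T')(k, F) = Add(-63, Mul(-7, F)) (Function('T')(k, F) = Mul(-7, Add(F, 9)) = Mul(-7, Add(9, F)) = Add(-63, Mul(-7, F)))
Pow(Add(Add(Mul(-223793, Pow(-183744, -1)), Mul(Pow(Add(Function('T')(-3, -14), -95), 2), Pow(-22848, -1))), 294344), Rational(1, 2)) = Pow(Add(Add(Mul(-223793, Pow(-183744, -1)), Mul(Pow(Add(Add(-63, Mul(-7, -14)), -95), 2), Pow(-22848, -1))), 294344), Rational(1, 2)) = Pow(Add(Add(Mul(-223793, Rational(-1, 183744)), Mul(Pow(Add(Add(-63, 98), -95), 2), Rational(-1, 22848))), 294344), Rational(1, 2)) = Pow(Add(Add(Rational(7717, 6336), Mul(Pow(Add(35, -95), 2), Rational(-1, 22848))), 294344), Rational(1, 2)) = Pow(Add(Add(Rational(7717, 6336), Mul(Pow(-60, 2), Rational(-1, 22848))), 294344), Rational(1, 2)) = Pow(Add(Add(Rational(7717, 6336), Mul(3600, Rational(-1, 22848))), 294344), Rational(1, 2)) = Pow(Add(Add(Rational(7717, 6336), Rational(-75, 476)), 294344), Rational(1, 2)) = Pow(Add(Rational(799523, 753984), 294344), Rational(1, 2)) = Pow(Rational(221931466019, 753984), Rational(1, 2)) = Mul(Rational(1, 31416), Pow(290508289018871, Rational(1, 2)))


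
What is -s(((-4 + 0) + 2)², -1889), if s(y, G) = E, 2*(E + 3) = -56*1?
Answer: 31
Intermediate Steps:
E = -31 (E = -3 + (-56*1)/2 = -3 + (½)*(-56) = -3 - 28 = -31)
s(y, G) = -31
-s(((-4 + 0) + 2)², -1889) = -1*(-31) = 31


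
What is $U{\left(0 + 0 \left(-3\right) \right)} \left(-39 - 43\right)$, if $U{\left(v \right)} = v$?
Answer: $0$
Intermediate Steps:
$U{\left(0 + 0 \left(-3\right) \right)} \left(-39 - 43\right) = \left(0 + 0 \left(-3\right)\right) \left(-39 - 43\right) = \left(0 + 0\right) \left(-82\right) = 0 \left(-82\right) = 0$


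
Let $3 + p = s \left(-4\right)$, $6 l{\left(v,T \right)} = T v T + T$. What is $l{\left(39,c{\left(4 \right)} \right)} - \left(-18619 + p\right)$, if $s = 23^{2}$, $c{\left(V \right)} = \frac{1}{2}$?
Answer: $\frac{497753}{24} \approx 20740.0$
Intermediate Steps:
$c{\left(V \right)} = \frac{1}{2}$
$s = 529$
$l{\left(v,T \right)} = \frac{T}{6} + \frac{v T^{2}}{6}$ ($l{\left(v,T \right)} = \frac{T v T + T}{6} = \frac{v T^{2} + T}{6} = \frac{T + v T^{2}}{6} = \frac{T}{6} + \frac{v T^{2}}{6}$)
$p = -2119$ ($p = -3 + 529 \left(-4\right) = -3 - 2116 = -2119$)
$l{\left(39,c{\left(4 \right)} \right)} - \left(-18619 + p\right) = \frac{1}{6} \cdot \frac{1}{2} \left(1 + \frac{1}{2} \cdot 39\right) - \left(-18619 - 2119\right) = \frac{1}{6} \cdot \frac{1}{2} \left(1 + \frac{39}{2}\right) - -20738 = \frac{1}{6} \cdot \frac{1}{2} \cdot \frac{41}{2} + 20738 = \frac{41}{24} + 20738 = \frac{497753}{24}$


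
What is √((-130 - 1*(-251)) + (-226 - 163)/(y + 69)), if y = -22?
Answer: √249006/47 ≈ 10.617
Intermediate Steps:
√((-130 - 1*(-251)) + (-226 - 163)/(y + 69)) = √((-130 - 1*(-251)) + (-226 - 163)/(-22 + 69)) = √((-130 + 251) - 389/47) = √(121 - 389*1/47) = √(121 - 389/47) = √(5298/47) = √249006/47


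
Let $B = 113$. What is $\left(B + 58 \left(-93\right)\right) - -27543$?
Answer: $22262$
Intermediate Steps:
$\left(B + 58 \left(-93\right)\right) - -27543 = \left(113 + 58 \left(-93\right)\right) - -27543 = \left(113 - 5394\right) + 27543 = -5281 + 27543 = 22262$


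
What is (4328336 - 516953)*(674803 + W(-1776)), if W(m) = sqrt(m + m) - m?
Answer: 2578701698757 + 15245532*I*sqrt(222) ≈ 2.5787e+12 + 2.2715e+8*I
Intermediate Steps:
W(m) = -m + sqrt(2)*sqrt(m) (W(m) = sqrt(2*m) - m = sqrt(2)*sqrt(m) - m = -m + sqrt(2)*sqrt(m))
(4328336 - 516953)*(674803 + W(-1776)) = (4328336 - 516953)*(674803 + (-1*(-1776) + sqrt(2)*sqrt(-1776))) = 3811383*(674803 + (1776 + sqrt(2)*(4*I*sqrt(111)))) = 3811383*(674803 + (1776 + 4*I*sqrt(222))) = 3811383*(676579 + 4*I*sqrt(222)) = 2578701698757 + 15245532*I*sqrt(222)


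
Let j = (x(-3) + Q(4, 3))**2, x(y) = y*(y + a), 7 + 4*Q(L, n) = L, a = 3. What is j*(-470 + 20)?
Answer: -2025/8 ≈ -253.13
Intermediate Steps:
Q(L, n) = -7/4 + L/4
x(y) = y*(3 + y) (x(y) = y*(y + 3) = y*(3 + y))
j = 9/16 (j = (-3*(3 - 3) + (-7/4 + (1/4)*4))**2 = (-3*0 + (-7/4 + 1))**2 = (0 - 3/4)**2 = (-3/4)**2 = 9/16 ≈ 0.56250)
j*(-470 + 20) = 9*(-470 + 20)/16 = (9/16)*(-450) = -2025/8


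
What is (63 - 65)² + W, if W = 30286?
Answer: 30290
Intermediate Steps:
(63 - 65)² + W = (63 - 65)² + 30286 = (-2)² + 30286 = 4 + 30286 = 30290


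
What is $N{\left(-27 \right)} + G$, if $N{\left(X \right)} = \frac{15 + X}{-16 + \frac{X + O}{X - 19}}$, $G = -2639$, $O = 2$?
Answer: $- \frac{625259}{237} \approx -2638.2$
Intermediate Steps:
$N{\left(X \right)} = \frac{15 + X}{-16 + \frac{2 + X}{-19 + X}}$ ($N{\left(X \right)} = \frac{15 + X}{-16 + \frac{X + 2}{X - 19}} = \frac{15 + X}{-16 + \frac{2 + X}{-19 + X}}$)
$N{\left(-27 \right)} + G = \frac{-285 + \left(-27\right)^{2} - -108}{3 \left(102 - -135\right)} - 2639 = \frac{-285 + 729 + 108}{3 \left(102 + 135\right)} - 2639 = \frac{1}{3} \cdot \frac{1}{237} \cdot 552 - 2639 = \frac{184}{237} - 2639 = - \frac{625259}{237}$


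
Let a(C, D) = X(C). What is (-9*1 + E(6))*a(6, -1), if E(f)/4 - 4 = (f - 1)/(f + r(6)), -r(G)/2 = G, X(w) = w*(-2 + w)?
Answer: 88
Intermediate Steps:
a(C, D) = C*(-2 + C)
r(G) = -2*G
E(f) = 16 + 4*(-1 + f)/(-12 + f) (E(f) = 16 + 4*((f - 1)/(f - 2*6)) = 16 + 4*((-1 + f)/(f - 12)) = 16 + 4*((-1 + f)/(-12 + f)) = 16 + 4*(-1 + f)/(-12 + f))
(-9*1 + E(6))*a(6, -1) = (-9*1 + 4*(-49 + 5*6)/(-12 + 6))*(6*(-2 + 6)) = (-9 + 4*(-49 + 30)/(-6))*(6*4) = (-9 + 4*(-⅙)*(-19))*24 = (-9 + 38/3)*24 = (11/3)*24 = 88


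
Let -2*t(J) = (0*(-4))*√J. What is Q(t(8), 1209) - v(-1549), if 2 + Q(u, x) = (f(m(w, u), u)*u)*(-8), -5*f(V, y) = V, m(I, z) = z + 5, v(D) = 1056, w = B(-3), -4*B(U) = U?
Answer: -1058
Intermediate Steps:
B(U) = -U/4
w = ¾ (w = -¼*(-3) = ¾ ≈ 0.75000)
t(J) = 0 (t(J) = -0*(-4)*√J/2 = -0*√J = -½*0 = 0)
m(I, z) = 5 + z
f(V, y) = -V/5
Q(u, x) = -2 - 8*u*(-1 - u/5) (Q(u, x) = -2 + ((-(5 + u)/5)*u)*(-8) = -2 + ((-1 - u/5)*u)*(-8) = -2 + (u*(-1 - u/5))*(-8) = -2 - 8*u*(-1 - u/5))
Q(t(8), 1209) - v(-1549) = (-2 + 8*0 + (8/5)*0²) - 1*1056 = (-2 + 0 + (8/5)*0) - 1056 = (-2 + 0 + 0) - 1056 = -2 - 1056 = -1058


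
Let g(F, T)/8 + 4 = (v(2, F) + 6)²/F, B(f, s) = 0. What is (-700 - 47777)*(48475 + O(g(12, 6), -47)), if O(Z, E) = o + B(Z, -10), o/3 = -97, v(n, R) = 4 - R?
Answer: -2335815768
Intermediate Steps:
o = -291 (o = 3*(-97) = -291)
g(F, T) = -32 + 8*(10 - F)²/F (g(F, T) = -32 + 8*(((4 - F) + 6)²/F) = -32 + 8*((10 - F)²/F) = -32 + 8*(10 - F)²/F)
O(Z, E) = -291 (O(Z, E) = -291 + 0 = -291)
(-700 - 47777)*(48475 + O(g(12, 6), -47)) = (-700 - 47777)*(48475 - 291) = -48477*48184 = -2335815768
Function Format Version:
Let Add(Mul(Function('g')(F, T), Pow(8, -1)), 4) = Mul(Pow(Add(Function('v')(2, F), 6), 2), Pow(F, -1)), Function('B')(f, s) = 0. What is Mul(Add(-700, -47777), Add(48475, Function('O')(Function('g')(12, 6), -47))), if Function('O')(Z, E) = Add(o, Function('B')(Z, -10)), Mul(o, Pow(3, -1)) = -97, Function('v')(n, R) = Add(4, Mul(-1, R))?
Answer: -2335815768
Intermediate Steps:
o = -291 (o = Mul(3, -97) = -291)
Function('g')(F, T) = Add(-32, Mul(8, Pow(F, -1), Pow(Add(10, Mul(-1, F)), 2))) (Function('g')(F, T) = Add(-32, Mul(8, Mul(Pow(Add(Add(4, Mul(-1, F)), 6), 2), Pow(F, -1)))) = Add(-32, Mul(8, Mul(Pow(Add(10, Mul(-1, F)), 2), Pow(F, -1)))) = Add(-32, Mul(8, Mul(Pow(F, -1), Pow(Add(10, Mul(-1, F)), 2)))) = Add(-32, Mul(8, Pow(F, -1), Pow(Add(10, Mul(-1, F)), 2))))
Function('O')(Z, E) = -291 (Function('O')(Z, E) = Add(-291, 0) = -291)
Mul(Add(-700, -47777), Add(48475, Function('O')(Function('g')(12, 6), -47))) = Mul(Add(-700, -47777), Add(48475, -291)) = Mul(-48477, 48184) = -2335815768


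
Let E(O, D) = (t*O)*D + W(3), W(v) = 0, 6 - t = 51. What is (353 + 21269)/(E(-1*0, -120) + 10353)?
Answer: 21622/10353 ≈ 2.0885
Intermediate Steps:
t = -45 (t = 6 - 1*51 = 6 - 51 = -45)
E(O, D) = -45*D*O (E(O, D) = (-45*O)*D + 0 = -45*D*O + 0 = -45*D*O)
(353 + 21269)/(E(-1*0, -120) + 10353) = (353 + 21269)/(-45*(-120)*(-1*0) + 10353) = 21622/(-45*(-120)*0 + 10353) = 21622/(0 + 10353) = 21622/10353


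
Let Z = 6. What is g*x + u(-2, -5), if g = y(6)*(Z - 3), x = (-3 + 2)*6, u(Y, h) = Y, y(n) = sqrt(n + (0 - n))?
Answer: -2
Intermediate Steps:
y(n) = 0 (y(n) = sqrt(n - n) = sqrt(0) = 0)
x = -6 (x = -1*6 = -6)
g = 0 (g = 0*(6 - 3) = 0*3 = 0)
g*x + u(-2, -5) = 0*(-6) - 2 = 0 - 2 = -2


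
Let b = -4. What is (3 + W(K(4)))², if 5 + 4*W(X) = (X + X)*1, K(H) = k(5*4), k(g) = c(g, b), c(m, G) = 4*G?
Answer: 625/16 ≈ 39.063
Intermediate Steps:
k(g) = -16 (k(g) = 4*(-4) = -16)
K(H) = -16
W(X) = -5/4 + X/2 (W(X) = -5/4 + ((X + X)*1)/4 = -5/4 + ((2*X)*1)/4 = -5/4 + (2*X)/4 = -5/4 + X/2)
(3 + W(K(4)))² = (3 + (-5/4 + (½)*(-16)))² = (3 + (-5/4 - 8))² = (3 - 37/4)² = (-25/4)² = 625/16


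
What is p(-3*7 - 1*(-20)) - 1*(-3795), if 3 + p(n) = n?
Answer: 3791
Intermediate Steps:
p(n) = -3 + n
p(-3*7 - 1*(-20)) - 1*(-3795) = (-3 + (-3*7 - 1*(-20))) - 1*(-3795) = (-3 + (-21 + 20)) + 3795 = (-3 - 1) + 3795 = -4 + 3795 = 3791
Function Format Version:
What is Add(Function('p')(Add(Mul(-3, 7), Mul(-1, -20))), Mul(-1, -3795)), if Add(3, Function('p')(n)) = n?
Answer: 3791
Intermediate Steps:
Function('p')(n) = Add(-3, n)
Add(Function('p')(Add(Mul(-3, 7), Mul(-1, -20))), Mul(-1, -3795)) = Add(Add(-3, Add(Mul(-3, 7), Mul(-1, -20))), Mul(-1, -3795)) = Add(Add(-3, Add(-21, 20)), 3795) = Add(Add(-3, -1), 3795) = Add(-4, 3795) = 3791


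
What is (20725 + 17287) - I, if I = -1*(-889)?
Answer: 37123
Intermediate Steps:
I = 889
(20725 + 17287) - I = (20725 + 17287) - 1*889 = 38012 - 889 = 37123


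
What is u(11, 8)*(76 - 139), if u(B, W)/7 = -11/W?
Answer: 4851/8 ≈ 606.38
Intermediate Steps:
u(B, W) = -77/W (u(B, W) = 7*(-11/W) = -77/W)
u(11, 8)*(76 - 139) = (-77/8)*(76 - 139) = -77*⅛*(-63) = -77/8*(-63) = 4851/8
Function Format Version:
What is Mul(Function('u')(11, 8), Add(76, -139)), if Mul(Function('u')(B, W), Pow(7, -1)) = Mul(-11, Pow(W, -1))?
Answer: Rational(4851, 8) ≈ 606.38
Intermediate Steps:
Function('u')(B, W) = Mul(-77, Pow(W, -1)) (Function('u')(B, W) = Mul(7, Mul(-11, Pow(W, -1))) = Mul(-77, Pow(W, -1)))
Mul(Function('u')(11, 8), Add(76, -139)) = Mul(Mul(-77, Pow(8, -1)), Add(76, -139)) = Mul(Mul(-77, Rational(1, 8)), -63) = Mul(Rational(-77, 8), -63) = Rational(4851, 8)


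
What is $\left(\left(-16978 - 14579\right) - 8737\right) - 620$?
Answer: $-40914$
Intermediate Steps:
$\left(\left(-16978 - 14579\right) - 8737\right) - 620 = \left(-31557 - 8737\right) - 620 = -40294 - 620 = -40914$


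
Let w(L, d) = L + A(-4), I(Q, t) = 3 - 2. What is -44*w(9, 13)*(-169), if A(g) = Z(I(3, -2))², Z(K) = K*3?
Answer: 133848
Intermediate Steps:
I(Q, t) = 1
Z(K) = 3*K
A(g) = 9 (A(g) = (3*1)² = 3² = 9)
w(L, d) = 9 + L (w(L, d) = L + 9 = 9 + L)
-44*w(9, 13)*(-169) = -44*(9 + 9)*(-169) = -44*18*(-169) = -792*(-169) = 133848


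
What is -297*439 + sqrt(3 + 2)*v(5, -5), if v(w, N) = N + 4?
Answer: -130383 - sqrt(5) ≈ -1.3039e+5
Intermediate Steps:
v(w, N) = 4 + N
-297*439 + sqrt(3 + 2)*v(5, -5) = -297*439 + sqrt(3 + 2)*(4 - 5) = -130383 + sqrt(5)*(-1) = -130383 - sqrt(5)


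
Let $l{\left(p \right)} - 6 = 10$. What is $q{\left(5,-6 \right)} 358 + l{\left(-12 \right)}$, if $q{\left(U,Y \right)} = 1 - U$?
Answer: $-1416$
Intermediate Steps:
$l{\left(p \right)} = 16$ ($l{\left(p \right)} = 6 + 10 = 16$)
$q{\left(5,-6 \right)} 358 + l{\left(-12 \right)} = \left(1 - 5\right) 358 + 16 = \left(-4\right) 358 + 16 = -1432 + 16 = -1416$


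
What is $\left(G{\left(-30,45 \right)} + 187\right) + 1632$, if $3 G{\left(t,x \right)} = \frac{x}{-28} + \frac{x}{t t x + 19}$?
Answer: $\frac{2063106343}{1134532} \approx 1818.5$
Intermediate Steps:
$G{\left(t,x \right)} = - \frac{x}{84} + \frac{x}{3 \left(19 + x t^{2}\right)}$ ($G{\left(t,x \right)} = \frac{\frac{x}{-28} + \frac{x}{t t x + 19}}{3} = \frac{x \left(- \frac{1}{28}\right) + \frac{x}{t^{2} x + 19}}{3} = \frac{- \frac{x}{28} + \frac{x}{x t^{2} + 19}}{3} = \frac{- \frac{x}{28} + \frac{x}{19 + x t^{2}}}{3} = - \frac{x}{84} + \frac{x}{3 \left(19 + x t^{2}\right)}$)
$\left(G{\left(-30,45 \right)} + 187\right) + 1632 = \left(\frac{1}{84} \cdot 45 \frac{1}{19 + 45 \left(-30\right)^{2}} \left(9 - 45 \left(-30\right)^{2}\right) + 187\right) + 1632 = \left(\frac{1}{84} \cdot 45 \frac{1}{19 + 45 \cdot 900} \left(9 - 45 \cdot 900\right) + 187\right) + 1632 = \left(\frac{1}{84} \cdot 45 \frac{1}{19 + 40500} \left(9 - 40500\right) + 187\right) + 1632 = \left(\frac{1}{84} \cdot 45 \cdot \frac{1}{40519} \left(-40491\right) + 187\right) + 1632 = \left(- \frac{607365}{1134532} + 187\right) + 1632 = \frac{211550119}{1134532} + 1632 = \frac{2063106343}{1134532}$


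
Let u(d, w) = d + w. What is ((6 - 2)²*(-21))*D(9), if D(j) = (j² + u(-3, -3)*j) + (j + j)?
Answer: -15120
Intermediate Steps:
D(j) = j² - 4*j (D(j) = (j² + (-3 - 3)*j) + (j + j) = (j² - 6*j) + 2*j = j² - 4*j)
((6 - 2)²*(-21))*D(9) = ((6 - 2)²*(-21))*(9*(-4 + 9)) = (4²*(-21))*(9*5) = (16*(-21))*45 = -336*45 = -15120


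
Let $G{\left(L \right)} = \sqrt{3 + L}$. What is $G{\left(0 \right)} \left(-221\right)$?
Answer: $- 221 \sqrt{3} \approx -382.78$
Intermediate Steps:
$G{\left(0 \right)} \left(-221\right) = \sqrt{3 + 0} \left(-221\right) = \sqrt{3} \left(-221\right) = - 221 \sqrt{3}$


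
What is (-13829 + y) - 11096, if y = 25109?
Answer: 184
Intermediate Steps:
(-13829 + y) - 11096 = (-13829 + 25109) - 11096 = 11280 - 11096 = 184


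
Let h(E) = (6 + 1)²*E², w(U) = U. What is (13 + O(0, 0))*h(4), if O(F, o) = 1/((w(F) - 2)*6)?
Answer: 30380/3 ≈ 10127.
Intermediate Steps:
O(F, o) = 1/(6*(-2 + F)) (O(F, o) = 1/((F - 2)*6) = (⅙)/(-2 + F) = 1/(6*(-2 + F)))
h(E) = 49*E² (h(E) = 7²*E² = 49*E²)
(13 + O(0, 0))*h(4) = (13 + 1/(6*(-2 + 0)))*(49*4²) = (13 + (⅙)/(-2))*(49*16) = (13 + (⅙)*(-½))*784 = (13 - 1/12)*784 = (155/12)*784 = 30380/3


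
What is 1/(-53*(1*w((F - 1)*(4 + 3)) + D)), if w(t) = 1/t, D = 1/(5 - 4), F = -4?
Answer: -35/1802 ≈ -0.019423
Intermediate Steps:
D = 1 (D = 1/1 = 1)
1/(-53*(1*w((F - 1)*(4 + 3)) + D)) = 1/(-53*(1/((-4 - 1)*(4 + 3)) + 1)) = 1/(-53*(1/(-5*7) + 1)) = 1/(-53*(1/(-35) + 1)) = 1/(-53*(1*(-1/35) + 1)) = 1/(-53*(-1/35 + 1)) = 1/(-53*34/35) = 1/(-1802/35) = -35/1802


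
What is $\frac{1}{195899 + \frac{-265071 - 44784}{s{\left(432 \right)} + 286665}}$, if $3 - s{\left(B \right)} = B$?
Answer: $\frac{95412}{18691012103} \approx 5.1047 \cdot 10^{-6}$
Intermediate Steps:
$s{\left(B \right)} = 3 - B$
$\frac{1}{195899 + \frac{-265071 - 44784}{s{\left(432 \right)} + 286665}} = \frac{1}{195899 + \frac{-265071 - 44784}{\left(3 - 432\right) + 286665}} = \frac{1}{195899 - \frac{309855}{\left(3 - 432\right) + 286665}} = \frac{1}{195899 - \frac{309855}{-429 + 286665}} = \frac{1}{195899 - \frac{309855}{286236}} = \frac{1}{195899 - \frac{103285}{95412}} = \frac{1}{\frac{18691012103}{95412}} = \frac{95412}{18691012103}$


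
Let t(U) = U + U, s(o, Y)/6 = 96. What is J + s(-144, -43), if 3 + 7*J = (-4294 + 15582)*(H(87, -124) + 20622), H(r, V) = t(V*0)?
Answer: 232785165/7 ≈ 3.3255e+7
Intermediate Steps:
s(o, Y) = 576 (s(o, Y) = 6*96 = 576)
t(U) = 2*U
H(r, V) = 0 (H(r, V) = 2*(V*0) = 2*0 = 0)
J = 232781133/7 (J = -3/7 + ((-4294 + 15582)*(0 + 20622))/7 = -3/7 + (11288*20622)/7 = -3/7 + (⅐)*232781136 = -3/7 + 33254448 = 232781133/7 ≈ 3.3254e+7)
J + s(-144, -43) = 232781133/7 + 576 = 232785165/7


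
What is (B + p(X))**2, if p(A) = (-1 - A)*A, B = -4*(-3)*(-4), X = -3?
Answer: 2916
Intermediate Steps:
B = -48 (B = 12*(-4) = -48)
p(A) = A*(-1 - A)
(B + p(X))**2 = (-48 - 1*(-3)*(1 - 3))**2 = (-48 - 1*(-3)*(-2))**2 = (-48 - 6)**2 = (-54)**2 = 2916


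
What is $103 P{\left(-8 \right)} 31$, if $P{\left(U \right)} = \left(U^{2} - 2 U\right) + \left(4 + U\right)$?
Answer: $242668$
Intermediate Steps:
$P{\left(U \right)} = 4 + U^{2} - U$
$103 P{\left(-8 \right)} 31 = 103 \left(4 + \left(-8\right)^{2} - -8\right) 31 = 103 \left(4 + 64 + 8\right) 31 = 103 \cdot 76 \cdot 31 = 7828 \cdot 31 = 242668$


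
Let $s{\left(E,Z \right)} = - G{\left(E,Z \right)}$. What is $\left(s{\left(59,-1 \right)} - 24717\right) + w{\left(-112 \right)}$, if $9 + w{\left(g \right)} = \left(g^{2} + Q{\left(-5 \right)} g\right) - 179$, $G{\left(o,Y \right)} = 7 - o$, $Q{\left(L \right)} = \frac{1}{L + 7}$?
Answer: $-12365$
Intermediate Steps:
$Q{\left(L \right)} = \frac{1}{7 + L}$
$s{\left(E,Z \right)} = -7 + E$ ($s{\left(E,Z \right)} = - (7 - E) = -7 + E$)
$w{\left(g \right)} = -188 + g^{2} + \frac{g}{2}$ ($w{\left(g \right)} = -9 - \left(179 - g^{2} - \frac{g}{7 - 5}\right) = -9 - \left(179 - g^{2} - \frac{g}{2}\right) = -9 + \left(-179 + g^{2} + \frac{g}{2}\right) = -188 + g^{2} + \frac{g}{2}$)
$\left(s{\left(59,-1 \right)} - 24717\right) + w{\left(-112 \right)} = \left(\left(-7 + 59\right) - 24717\right) + \left(-188 + \left(-112\right)^{2} + \frac{1}{2} \left(-112\right)\right) = \left(52 - 24717\right) - -12300 = -24665 + 12300 = -12365$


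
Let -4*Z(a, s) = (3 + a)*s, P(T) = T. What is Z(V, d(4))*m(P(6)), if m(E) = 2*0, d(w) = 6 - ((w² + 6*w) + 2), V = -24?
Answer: 0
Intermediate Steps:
d(w) = 4 - w² - 6*w (d(w) = 6 - (2 + w² + 6*w) = 6 + (-2 - w² - 6*w) = 4 - w² - 6*w)
m(E) = 0
Z(a, s) = -s*(3 + a)/4 (Z(a, s) = -(3 + a)*s/4 = -s*(3 + a)/4)
Z(V, d(4))*m(P(6)) = -(4 - 1*4² - 6*4)*(3 - 24)/4*0 = -¼*(4 - 1*16 - 24)*(-21)*0 = -¼*(4 - 16 - 24)*(-21)*0 = -¼*(-36)*(-21)*0 = -189*0 = 0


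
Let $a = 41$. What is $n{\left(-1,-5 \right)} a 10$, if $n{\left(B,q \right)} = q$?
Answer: $-2050$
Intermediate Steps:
$n{\left(-1,-5 \right)} a 10 = \left(-5\right) 41 \cdot 10 = \left(-205\right) 10 = -2050$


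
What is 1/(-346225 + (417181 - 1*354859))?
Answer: -1/283903 ≈ -3.5223e-6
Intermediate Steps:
1/(-346225 + (417181 - 1*354859)) = 1/(-346225 + (417181 - 354859)) = 1/(-346225 + 62322) = 1/(-283903) = -1/283903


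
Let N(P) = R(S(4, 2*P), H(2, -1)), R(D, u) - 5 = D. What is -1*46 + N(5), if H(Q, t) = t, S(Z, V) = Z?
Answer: -37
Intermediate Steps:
R(D, u) = 5 + D
N(P) = 9 (N(P) = 5 + 4 = 9)
-1*46 + N(5) = -1*46 + 9 = -46 + 9 = -37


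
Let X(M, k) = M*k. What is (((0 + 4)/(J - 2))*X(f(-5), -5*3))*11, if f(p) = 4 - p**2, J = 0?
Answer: -6930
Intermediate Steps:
(((0 + 4)/(J - 2))*X(f(-5), -5*3))*11 = (((0 + 4)/(0 - 2))*((4 - 1*(-5)**2)*(-5*3)))*11 = ((4/(-2))*((4 - 1*25)*(-15)))*11 = ((4*(-1/2))*((4 - 25)*(-15)))*11 = -(-42)*(-15)*11 = -2*315*11 = -630*11 = -6930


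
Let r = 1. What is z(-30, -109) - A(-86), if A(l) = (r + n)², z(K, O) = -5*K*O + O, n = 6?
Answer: -16508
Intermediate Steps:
z(K, O) = O - 5*K*O (z(K, O) = -5*K*O + O = O - 5*K*O)
A(l) = 49 (A(l) = (1 + 6)² = 7² = 49)
z(-30, -109) - A(-86) = -109*(1 - 5*(-30)) - 1*49 = -109*(1 + 150) - 49 = -109*151 - 49 = -16459 - 49 = -16508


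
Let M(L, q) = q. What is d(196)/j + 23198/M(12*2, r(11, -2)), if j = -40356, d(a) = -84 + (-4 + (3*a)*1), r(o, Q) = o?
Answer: 234043247/110979 ≈ 2108.9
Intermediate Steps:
d(a) = -88 + 3*a (d(a) = -84 + (-4 + 3*a) = -88 + 3*a)
d(196)/j + 23198/M(12*2, r(11, -2)) = (-88 + 3*196)/(-40356) + 23198/11 = (-88 + 588)*(-1/40356) + 23198*(1/11) = 500*(-1/40356) + 23198/11 = -125/10089 + 23198/11 = 234043247/110979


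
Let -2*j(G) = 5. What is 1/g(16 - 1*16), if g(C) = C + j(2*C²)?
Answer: -⅖ ≈ -0.40000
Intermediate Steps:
j(G) = -5/2 (j(G) = -½*5 = -5/2)
g(C) = -5/2 + C (g(C) = C - 5/2 = -5/2 + C)
1/g(16 - 1*16) = 1/(-5/2 + (16 - 1*16)) = 1/(-5/2 + (16 - 16)) = 1/(-5/2 + 0) = 1/(-5/2) = -⅖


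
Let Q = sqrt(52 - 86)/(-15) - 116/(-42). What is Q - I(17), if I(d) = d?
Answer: -299/21 - I*sqrt(34)/15 ≈ -14.238 - 0.38873*I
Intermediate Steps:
Q = 58/21 - I*sqrt(34)/15 (Q = sqrt(-34)*(-1/15) - 116*(-1/42) = (I*sqrt(34))*(-1/15) + 58/21 = -I*sqrt(34)/15 + 58/21 = 58/21 - I*sqrt(34)/15 ≈ 2.7619 - 0.38873*I)
Q - I(17) = (58/21 - I*sqrt(34)/15) - 1*17 = (58/21 - I*sqrt(34)/15) - 17 = -299/21 - I*sqrt(34)/15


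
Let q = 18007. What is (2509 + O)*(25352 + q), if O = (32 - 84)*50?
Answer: -3945669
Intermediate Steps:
O = -2600 (O = -52*50 = -2600)
(2509 + O)*(25352 + q) = (2509 - 2600)*(25352 + 18007) = -91*43359 = -3945669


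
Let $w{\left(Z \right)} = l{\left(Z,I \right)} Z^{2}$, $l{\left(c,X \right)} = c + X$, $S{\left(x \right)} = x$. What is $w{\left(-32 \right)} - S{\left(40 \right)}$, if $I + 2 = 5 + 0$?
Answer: $-29736$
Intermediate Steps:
$I = 3$ ($I = -2 + \left(5 + 0\right) = -2 + 5 = 3$)
$l{\left(c,X \right)} = X + c$
$w{\left(Z \right)} = Z^{2} \left(3 + Z\right)$ ($w{\left(Z \right)} = \left(3 + Z\right) Z^{2} = Z^{2} \left(3 + Z\right)$)
$w{\left(-32 \right)} - S{\left(40 \right)} = \left(-32\right)^{2} \left(3 - 32\right) - 40 = 1024 \left(-29\right) - 40 = -29696 - 40 = -29736$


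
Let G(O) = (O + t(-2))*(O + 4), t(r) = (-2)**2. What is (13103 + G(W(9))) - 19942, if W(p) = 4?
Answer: -6775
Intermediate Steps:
t(r) = 4
G(O) = (4 + O)**2 (G(O) = (O + 4)*(O + 4) = (4 + O)*(4 + O) = (4 + O)**2)
(13103 + G(W(9))) - 19942 = (13103 + (16 + 4**2 + 8*4)) - 19942 = (13103 + (16 + 16 + 32)) - 19942 = (13103 + 64) - 19942 = 13167 - 19942 = -6775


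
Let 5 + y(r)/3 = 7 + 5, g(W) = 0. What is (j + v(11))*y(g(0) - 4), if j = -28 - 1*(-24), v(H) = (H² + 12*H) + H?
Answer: 5460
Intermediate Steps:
v(H) = H² + 13*H
j = -4 (j = -28 + 24 = -4)
y(r) = 21 (y(r) = -15 + 3*(7 + 5) = -15 + 3*12 = -15 + 36 = 21)
(j + v(11))*y(g(0) - 4) = (-4 + 11*(13 + 11))*21 = (-4 + 11*24)*21 = (-4 + 264)*21 = 260*21 = 5460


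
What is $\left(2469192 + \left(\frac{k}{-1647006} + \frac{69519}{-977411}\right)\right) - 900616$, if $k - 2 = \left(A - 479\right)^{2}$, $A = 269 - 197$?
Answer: $\frac{841698720919164247}{536600593822} \approx 1.5686 \cdot 10^{6}$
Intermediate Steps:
$A = 72$
$k = 165651$ ($k = 2 + \left(72 - 479\right)^{2} = 2 + \left(-407\right)^{2} = 2 + 165649 = 165651$)
$\left(2469192 + \left(\frac{k}{-1647006} + \frac{69519}{-977411}\right)\right) - 900616 = \left(2469192 + \left(\frac{165651}{-1647006} + \frac{69519}{-977411}\right)\right) - 900616 = \left(2469192 + \left(165651 \left(- \frac{1}{1647006}\right) + 69519 \left(- \frac{1}{977411}\right)\right)\right) - 900616 = \left(2469192 - \frac{92135773225}{536600593822}\right) - 900616 = \frac{1324969801324758599}{536600593822} - 900616 = \frac{841698720919164247}{536600593822}$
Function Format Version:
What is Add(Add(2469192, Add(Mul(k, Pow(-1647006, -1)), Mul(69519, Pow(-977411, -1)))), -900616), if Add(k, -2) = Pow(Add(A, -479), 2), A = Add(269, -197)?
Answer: Rational(841698720919164247, 536600593822) ≈ 1.5686e+6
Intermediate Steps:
A = 72
k = 165651 (k = Add(2, Pow(Add(72, -479), 2)) = Add(2, Pow(-407, 2)) = Add(2, 165649) = 165651)
Add(Add(2469192, Add(Mul(k, Pow(-1647006, -1)), Mul(69519, Pow(-977411, -1)))), -900616) = Add(Add(2469192, Add(Mul(165651, Pow(-1647006, -1)), Mul(69519, Pow(-977411, -1)))), -900616) = Add(Add(2469192, Add(Mul(165651, Rational(-1, 1647006)), Mul(69519, Rational(-1, 977411)))), -900616) = Add(Add(2469192, Add(Rational(-55217, 549002), Rational(-69519, 977411))), -900616) = Add(Add(2469192, Rational(-92135773225, 536600593822)), -900616) = Add(Rational(1324969801324758599, 536600593822), -900616) = Rational(841698720919164247, 536600593822)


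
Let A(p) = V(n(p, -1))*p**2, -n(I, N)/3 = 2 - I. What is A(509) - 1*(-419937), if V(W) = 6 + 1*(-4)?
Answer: 938099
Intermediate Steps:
n(I, N) = -6 + 3*I (n(I, N) = -3*(2 - I) = -6 + 3*I)
V(W) = 2 (V(W) = 6 - 4 = 2)
A(p) = 2*p**2
A(509) - 1*(-419937) = 2*509**2 - 1*(-419937) = 2*259081 + 419937 = 518162 + 419937 = 938099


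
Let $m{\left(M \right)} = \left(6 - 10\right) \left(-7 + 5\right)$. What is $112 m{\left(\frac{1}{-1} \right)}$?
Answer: $896$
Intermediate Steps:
$m{\left(M \right)} = 8$ ($m{\left(M \right)} = \left(-4\right) \left(-2\right) = 8$)
$112 m{\left(\frac{1}{-1} \right)} = 112 \cdot 8 = 896$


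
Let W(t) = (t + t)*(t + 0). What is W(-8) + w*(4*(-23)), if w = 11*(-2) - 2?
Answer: 2336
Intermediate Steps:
W(t) = 2*t² (W(t) = (2*t)*t = 2*t²)
w = -24 (w = -22 - 2 = -24)
W(-8) + w*(4*(-23)) = 2*(-8)² - 96*(-23) = 2*64 - 24*(-92) = 128 + 2208 = 2336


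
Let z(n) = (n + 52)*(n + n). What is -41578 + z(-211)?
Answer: 25520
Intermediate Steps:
z(n) = 2*n*(52 + n) (z(n) = (52 + n)*(2*n) = 2*n*(52 + n))
-41578 + z(-211) = -41578 + 2*(-211)*(52 - 211) = -41578 + 2*(-211)*(-159) = -41578 + 67098 = 25520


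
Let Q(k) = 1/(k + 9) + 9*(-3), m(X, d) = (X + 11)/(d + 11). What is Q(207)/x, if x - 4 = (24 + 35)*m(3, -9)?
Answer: -5831/90072 ≈ -0.064737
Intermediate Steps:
m(X, d) = (11 + X)/(11 + d)
x = 417 (x = 4 + (24 + 35)*((11 + 3)/(11 - 9)) = 4 + 59*(14/2) = 4 + 59*((½)*14) = 4 + 59*7 = 4 + 413 = 417)
Q(k) = -27 + 1/(9 + k) (Q(k) = 1/(9 + k) - 27 = -27 + 1/(9 + k))
Q(207)/x = ((-242 - 27*207)/(9 + 207))/417 = ((-242 - 5589)/216)*(1/417) = ((1/216)*(-5831))*(1/417) = -5831/216*1/417 = -5831/90072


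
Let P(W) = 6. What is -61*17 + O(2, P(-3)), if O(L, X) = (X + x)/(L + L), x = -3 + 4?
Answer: -4141/4 ≈ -1035.3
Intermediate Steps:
x = 1
O(L, X) = (1 + X)/(2*L) (O(L, X) = (X + 1)/(L + L) = (1 + X)/((2*L)) = (1 + X)*(1/(2*L)) = (1 + X)/(2*L))
-61*17 + O(2, P(-3)) = -61*17 + (1/2)*(1 + 6)/2 = -1037 + (1/2)*(1/2)*7 = -1037 + 7/4 = -4141/4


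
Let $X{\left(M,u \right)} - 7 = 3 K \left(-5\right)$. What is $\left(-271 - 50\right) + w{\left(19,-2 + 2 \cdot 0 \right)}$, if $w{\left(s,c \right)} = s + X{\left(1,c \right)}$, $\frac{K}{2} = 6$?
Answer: $-475$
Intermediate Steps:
$K = 12$ ($K = 2 \cdot 6 = 12$)
$X{\left(M,u \right)} = -173$ ($X{\left(M,u \right)} = 7 + 3 \cdot 12 \left(-5\right) = 7 + 36 \left(-5\right) = 7 - 180 = -173$)
$w{\left(s,c \right)} = -173 + s$ ($w{\left(s,c \right)} = s - 173 = -173 + s$)
$\left(-271 - 50\right) + w{\left(19,-2 + 2 \cdot 0 \right)} = \left(-271 - 50\right) + \left(-173 + 19\right) = -321 - 154 = -475$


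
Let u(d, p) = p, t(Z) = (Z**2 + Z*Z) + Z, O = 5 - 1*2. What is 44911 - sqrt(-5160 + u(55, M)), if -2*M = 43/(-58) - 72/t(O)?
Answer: 44911 - I*sqrt(850210081)/406 ≈ 44911.0 - 71.819*I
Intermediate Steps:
O = 3 (O = 5 - 2 = 3)
t(Z) = Z + 2*Z**2 (t(Z) = (Z**2 + Z**2) + Z = 2*Z**2 + Z = Z + 2*Z**2)
M = 1693/812 (M = -(43/(-58) - 72*1/(3*(1 + 2*3)))/2 = -(43*(-1/58) - 72*1/(3*(1 + 6)))/2 = -(-43/58 - 72/(3*7))/2 = -(-43/58 - 72/21)/2 = -(-43/58 - 72*1/21)/2 = -(-43/58 - 24/7)/2 = -1/2*(-1693/406) = 1693/812 ≈ 2.0850)
44911 - sqrt(-5160 + u(55, M)) = 44911 - sqrt(-5160 + 1693/812) = 44911 - sqrt(-4188227/812) = 44911 - I*sqrt(850210081)/406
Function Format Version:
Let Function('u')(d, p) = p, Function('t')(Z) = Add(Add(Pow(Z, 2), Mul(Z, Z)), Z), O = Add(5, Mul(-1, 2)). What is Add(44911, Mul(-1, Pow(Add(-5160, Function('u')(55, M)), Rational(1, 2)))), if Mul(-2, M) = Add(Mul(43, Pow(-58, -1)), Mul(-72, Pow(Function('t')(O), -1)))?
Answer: Add(44911, Mul(Rational(-1, 406), I, Pow(850210081, Rational(1, 2)))) ≈ Add(44911., Mul(-71.819, I))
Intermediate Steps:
O = 3 (O = Add(5, -2) = 3)
Function('t')(Z) = Add(Z, Mul(2, Pow(Z, 2))) (Function('t')(Z) = Add(Add(Pow(Z, 2), Pow(Z, 2)), Z) = Add(Mul(2, Pow(Z, 2)), Z) = Add(Z, Mul(2, Pow(Z, 2))))
M = Rational(1693, 812) (M = Mul(Rational(-1, 2), Add(Mul(43, Pow(-58, -1)), Mul(-72, Pow(Mul(3, Add(1, Mul(2, 3))), -1)))) = Mul(Rational(-1, 2), Add(Mul(43, Rational(-1, 58)), Mul(-72, Pow(Mul(3, Add(1, 6)), -1)))) = Mul(Rational(-1, 2), Add(Rational(-43, 58), Mul(-72, Pow(Mul(3, 7), -1)))) = Mul(Rational(-1, 2), Add(Rational(-43, 58), Mul(-72, Pow(21, -1)))) = Mul(Rational(-1, 2), Add(Rational(-43, 58), Mul(-72, Rational(1, 21)))) = Mul(Rational(-1, 2), Add(Rational(-43, 58), Rational(-24, 7))) = Mul(Rational(-1, 2), Rational(-1693, 406)) = Rational(1693, 812) ≈ 2.0850)
Add(44911, Mul(-1, Pow(Add(-5160, Function('u')(55, M)), Rational(1, 2)))) = Add(44911, Mul(-1, Pow(Add(-5160, Rational(1693, 812)), Rational(1, 2)))) = Add(44911, Mul(-1, Pow(Rational(-4188227, 812), Rational(1, 2)))) = Add(44911, Mul(-1, Mul(Rational(1, 406), I, Pow(850210081, Rational(1, 2))))) = Add(44911, Mul(Rational(-1, 406), I, Pow(850210081, Rational(1, 2))))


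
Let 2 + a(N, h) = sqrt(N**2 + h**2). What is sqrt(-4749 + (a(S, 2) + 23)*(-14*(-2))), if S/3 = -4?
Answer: sqrt(-4161 + 56*sqrt(37)) ≈ 61.809*I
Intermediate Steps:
S = -12 (S = 3*(-4) = -12)
a(N, h) = -2 + sqrt(N**2 + h**2)
sqrt(-4749 + (a(S, 2) + 23)*(-14*(-2))) = sqrt(-4749 + ((-2 + sqrt((-12)**2 + 2**2)) + 23)*(-14*(-2))) = sqrt(-4749 + ((-2 + sqrt(144 + 4)) + 23)*28) = sqrt(-4749 + ((-2 + sqrt(148)) + 23)*28) = sqrt(-4749 + ((-2 + 2*sqrt(37)) + 23)*28) = sqrt(-4749 + (21 + 2*sqrt(37))*28) = sqrt(-4749 + (588 + 56*sqrt(37))) = sqrt(-4161 + 56*sqrt(37))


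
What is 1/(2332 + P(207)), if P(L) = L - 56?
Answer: 1/2483 ≈ 0.00040274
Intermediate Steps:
P(L) = -56 + L
1/(2332 + P(207)) = 1/(2332 + (-56 + 207)) = 1/(2332 + 151) = 1/2483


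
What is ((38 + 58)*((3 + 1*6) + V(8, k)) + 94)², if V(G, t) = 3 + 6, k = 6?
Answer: 3319684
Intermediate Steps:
V(G, t) = 9
((38 + 58)*((3 + 1*6) + V(8, k)) + 94)² = ((38 + 58)*((3 + 1*6) + 9) + 94)² = (96*((3 + 6) + 9) + 94)² = (96*(9 + 9) + 94)² = (96*18 + 94)² = (1728 + 94)² = 1822² = 3319684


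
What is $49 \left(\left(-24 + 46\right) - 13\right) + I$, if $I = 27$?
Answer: $468$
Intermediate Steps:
$49 \left(\left(-24 + 46\right) - 13\right) + I = 49 \left(\left(-24 + 46\right) - 13\right) + 27 = 49 \left(22 - 13\right) + 27 = 49 \cdot 9 + 27 = 441 + 27 = 468$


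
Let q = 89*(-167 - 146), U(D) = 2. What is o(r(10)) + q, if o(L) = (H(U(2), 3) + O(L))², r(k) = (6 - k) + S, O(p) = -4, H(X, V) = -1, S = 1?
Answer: -27832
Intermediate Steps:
q = -27857 (q = 89*(-313) = -27857)
r(k) = 7 - k (r(k) = (6 - k) + 1 = 7 - k)
o(L) = 25 (o(L) = (-1 - 4)² = (-5)² = 25)
o(r(10)) + q = 25 - 27857 = -27832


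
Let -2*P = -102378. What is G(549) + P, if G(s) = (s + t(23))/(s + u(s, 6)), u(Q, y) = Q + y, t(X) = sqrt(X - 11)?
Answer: 18837735/368 + sqrt(3)/552 ≈ 51190.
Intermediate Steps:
P = 51189 (P = -1/2*(-102378) = 51189)
t(X) = sqrt(-11 + X)
G(s) = (s + 2*sqrt(3))/(6 + 2*s) (G(s) = (s + sqrt(-11 + 23))/(s + (s + 6)) = (s + sqrt(12))/(s + (6 + s)) = (s + 2*sqrt(3))/(6 + 2*s))
G(549) + P = (sqrt(3) + (1/2)*549)/(3 + 549) + 51189 = (sqrt(3) + 549/2)/552 + 51189 = (549/2 + sqrt(3))/552 + 51189 = (183/368 + sqrt(3)/552) + 51189 = 18837735/368 + sqrt(3)/552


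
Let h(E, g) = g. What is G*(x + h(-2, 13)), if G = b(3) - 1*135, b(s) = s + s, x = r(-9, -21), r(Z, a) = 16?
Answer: -3741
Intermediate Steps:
x = 16
b(s) = 2*s
G = -129 (G = 2*3 - 1*135 = 6 - 135 = -129)
G*(x + h(-2, 13)) = -129*(16 + 13) = -129*29 = -3741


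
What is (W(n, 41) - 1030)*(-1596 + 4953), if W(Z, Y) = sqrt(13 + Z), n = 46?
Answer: -3457710 + 3357*sqrt(59) ≈ -3.4319e+6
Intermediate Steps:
(W(n, 41) - 1030)*(-1596 + 4953) = (sqrt(13 + 46) - 1030)*(-1596 + 4953) = (sqrt(59) - 1030)*3357 = (-1030 + sqrt(59))*3357 = -3457710 + 3357*sqrt(59)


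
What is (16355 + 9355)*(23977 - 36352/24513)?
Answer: 5036690545930/8171 ≈ 6.1641e+8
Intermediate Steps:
(16355 + 9355)*(23977 - 36352/24513) = 25710*(23977 - 36352*1/24513) = 25710*(23977 - 36352/24513) = 25710*(587711849/24513) = 5036690545930/8171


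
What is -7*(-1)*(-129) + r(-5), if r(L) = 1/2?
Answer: -1805/2 ≈ -902.50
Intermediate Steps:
r(L) = ½
-7*(-1)*(-129) + r(-5) = -7*(-1)*(-129) + ½ = 7*(-129) + ½ = -903 + ½ = -1805/2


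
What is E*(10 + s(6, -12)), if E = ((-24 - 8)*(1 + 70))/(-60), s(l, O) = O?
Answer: -1136/15 ≈ -75.733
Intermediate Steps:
E = 568/15 (E = -32*71*(-1/60) = -2272*(-1/60) = 568/15 ≈ 37.867)
E*(10 + s(6, -12)) = 568*(10 - 12)/15 = (568/15)*(-2) = -1136/15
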